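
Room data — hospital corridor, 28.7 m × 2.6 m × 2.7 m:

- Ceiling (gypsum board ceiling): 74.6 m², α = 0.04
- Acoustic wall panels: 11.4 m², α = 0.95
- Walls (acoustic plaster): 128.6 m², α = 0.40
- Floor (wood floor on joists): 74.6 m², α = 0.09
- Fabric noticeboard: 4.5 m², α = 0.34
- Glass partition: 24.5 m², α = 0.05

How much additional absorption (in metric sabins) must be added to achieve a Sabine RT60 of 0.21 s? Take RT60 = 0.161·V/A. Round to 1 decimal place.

Summing Sᵢαᵢ: 2.984 + 10.830 + 51.440 + 6.714 + 1.530 + 1.225 → A₁ = 74.723 sabins.
Target A₂ = 0.161·201.474/0.21 = 154.463 sabins (V = 201.474 m³).
Shortfall: 154.463 − 74.723 = 79.7 sabins.

79.7 sabins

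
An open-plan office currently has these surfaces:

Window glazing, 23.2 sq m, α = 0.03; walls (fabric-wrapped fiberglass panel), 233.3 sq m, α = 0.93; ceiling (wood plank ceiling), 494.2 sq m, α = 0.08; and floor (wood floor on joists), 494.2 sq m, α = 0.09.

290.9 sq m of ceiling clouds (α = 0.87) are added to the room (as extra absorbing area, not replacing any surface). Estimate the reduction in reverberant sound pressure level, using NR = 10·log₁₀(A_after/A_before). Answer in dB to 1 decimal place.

Equivalent absorption area: A_before = 23.2×0.03 + 233.3×0.93 + 494.2×0.08 + 494.2×0.09 = 301.679 sq m.
Treatment contributes 290.9·0.87 = 253.083 sabins.
A_after = 301.679 + 253.083 = 554.762 sabins.
NR = 10·log₁₀(554.762/301.679) = 2.6 dB.

2.6 dB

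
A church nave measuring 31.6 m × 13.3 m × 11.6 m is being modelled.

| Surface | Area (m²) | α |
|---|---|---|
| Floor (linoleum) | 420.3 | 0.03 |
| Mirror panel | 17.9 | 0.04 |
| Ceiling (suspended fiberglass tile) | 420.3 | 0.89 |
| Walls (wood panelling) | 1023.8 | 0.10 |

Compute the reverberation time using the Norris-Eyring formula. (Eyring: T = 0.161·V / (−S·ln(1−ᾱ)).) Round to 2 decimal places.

Total surface area S = 420.3 + 17.9 + 420.3 + 1023.8 = 1882.3 m².
Σ(Sᵢαᵢ) = 420.3×0.03 + 17.9×0.04 + 420.3×0.89 + 1023.8×0.10 = 489.772.
ᾱ = 489.772 / 1882.3 = 0.2602.
−S·ln(1−ᾱ) = −1882.3 × ln(1 − 0.2602) = 567.279.
V = 31.6 × 13.3 × 11.6 = 4875.248 m³.
T = 0.161·V/[−S·ln(1−ᾱ)] = 0.161·4875.248/567.279 = 1.38 s.

1.38 s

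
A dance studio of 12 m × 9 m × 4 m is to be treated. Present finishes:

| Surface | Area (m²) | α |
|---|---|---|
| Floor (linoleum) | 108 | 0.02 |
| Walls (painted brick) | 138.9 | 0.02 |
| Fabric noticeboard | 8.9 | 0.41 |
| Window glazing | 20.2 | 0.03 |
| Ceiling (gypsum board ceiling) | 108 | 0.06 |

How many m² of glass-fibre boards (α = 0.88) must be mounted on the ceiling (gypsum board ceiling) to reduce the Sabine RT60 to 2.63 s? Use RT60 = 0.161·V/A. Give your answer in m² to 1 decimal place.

13.1

Summing Sᵢαᵢ: 2.160 + 2.778 + 3.649 + 0.606 + 6.480 → A₁ = 15.673 sabins.
Required A₂ = 0.161·432/2.63 = 26.446 sabins.
Absorption to add: 26.446 − 15.673 = 10.773 sabins.
Each m² of panel replacing the ceiling (gypsum board ceiling) adds (0.88 − 0.06) = 0.82 sabins.
Panel area = 10.773 / 0.82 = 13.1 m².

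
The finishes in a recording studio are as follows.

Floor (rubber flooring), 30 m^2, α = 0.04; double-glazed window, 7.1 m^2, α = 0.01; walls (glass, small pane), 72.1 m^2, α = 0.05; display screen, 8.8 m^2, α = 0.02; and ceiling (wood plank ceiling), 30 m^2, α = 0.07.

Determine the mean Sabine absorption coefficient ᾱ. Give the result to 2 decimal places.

0.05

S = Σ Sᵢ = 30 + 7.1 + 72.1 + 8.8 + 30 = 148.0 m^2.
A = 30·0.04 + 7.1·0.01 + 72.1·0.05 + 8.8·0.02 + 30·0.07 = 7.152 sabins.
ᾱ = 7.152 / 148.0 = 0.05.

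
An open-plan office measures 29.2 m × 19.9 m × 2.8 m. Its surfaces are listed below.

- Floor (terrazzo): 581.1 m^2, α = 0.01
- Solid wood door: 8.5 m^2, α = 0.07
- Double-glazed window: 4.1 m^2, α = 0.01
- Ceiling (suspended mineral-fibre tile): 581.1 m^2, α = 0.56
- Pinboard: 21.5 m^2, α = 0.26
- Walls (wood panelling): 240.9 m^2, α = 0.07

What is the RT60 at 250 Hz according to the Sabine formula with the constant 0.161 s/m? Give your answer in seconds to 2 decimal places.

0.74 sec

Total absorption A = 581.1·0.01 + 8.5·0.07 + 4.1·0.01 + 581.1·0.56 + 21.5·0.26 + 240.9·0.07
  = 5.811 + 0.595 + 0.041 + 325.416 + 5.590 + 16.863 = 354.316 m^2 sabins.
Room volume: 1627.024 m³.
Sabine: RT60 = 0.161 × 1627.024 / 354.316 = 0.74 s.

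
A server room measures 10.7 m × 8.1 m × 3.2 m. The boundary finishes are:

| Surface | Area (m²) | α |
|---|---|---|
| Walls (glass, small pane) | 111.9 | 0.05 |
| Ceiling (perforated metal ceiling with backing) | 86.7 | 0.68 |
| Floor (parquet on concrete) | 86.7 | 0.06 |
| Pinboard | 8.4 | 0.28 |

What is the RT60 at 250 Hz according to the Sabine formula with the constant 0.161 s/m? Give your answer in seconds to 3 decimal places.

Summing Sᵢαᵢ: 5.595 + 58.956 + 5.202 + 2.352 → A = 72.105 sabins.
V = 10.7·8.1·3.2 = 277.344 m³.
RT60 = 0.161 · V / A = 0.161 × 277.344 / 72.105 = 0.619 s.

0.619 s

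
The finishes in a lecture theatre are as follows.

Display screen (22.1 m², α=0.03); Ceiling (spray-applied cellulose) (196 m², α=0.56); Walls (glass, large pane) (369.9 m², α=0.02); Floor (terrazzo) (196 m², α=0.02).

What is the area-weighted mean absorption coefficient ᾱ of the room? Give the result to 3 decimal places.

S = Σ Sᵢ = 22.1 + 196 + 369.9 + 196 = 784.0 m².
Weighted sum Σ Sα = 121.741.
ᾱ = 121.741 / 784.0 = 0.155.

0.155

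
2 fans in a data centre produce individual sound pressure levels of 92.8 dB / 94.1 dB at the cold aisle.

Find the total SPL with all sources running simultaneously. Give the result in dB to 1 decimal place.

96.5 dB

Sum in the linear (power) domain: Σ 10^(Lᵢ/10) = 10^(92.8/10) + 10^(94.1/10) = 4.476e+09.
L_total = 10·log₁₀(4.476e+09) = 96.5 dB.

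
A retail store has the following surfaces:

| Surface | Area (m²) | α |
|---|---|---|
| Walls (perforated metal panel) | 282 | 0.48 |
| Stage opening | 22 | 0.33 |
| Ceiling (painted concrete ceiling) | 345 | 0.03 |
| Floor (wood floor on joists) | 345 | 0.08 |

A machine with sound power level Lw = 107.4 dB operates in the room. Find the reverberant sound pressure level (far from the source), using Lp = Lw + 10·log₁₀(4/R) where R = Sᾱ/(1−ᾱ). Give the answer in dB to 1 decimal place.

90.0 dB

Σ(Sᵢαᵢ) = 282×0.48 + 22×0.33 + 345×0.03 + 345×0.08 = 180.570; total area S = 994.0 m².
ᾱ = 0.1817, so room constant R = A/(1−ᾱ) = 220.665 m².
Lp = Lw + 10 log₁₀(4/R) = 107.4 -17.42 = 90.0 dB.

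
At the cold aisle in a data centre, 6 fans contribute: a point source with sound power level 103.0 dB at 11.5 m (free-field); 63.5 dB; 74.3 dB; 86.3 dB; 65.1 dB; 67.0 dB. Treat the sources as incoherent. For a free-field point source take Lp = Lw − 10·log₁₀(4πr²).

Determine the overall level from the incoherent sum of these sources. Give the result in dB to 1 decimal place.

Source at 11.5 m: Lp = 103.0 − 10·log₁₀(4π·11.5²) = 103.0 − 10·log₁₀(1661.903) = 70.8 dB.
Sum in the linear (power) domain: Σ 10^(Lᵢ/10) = 10^(70.8/10) + 10^(63.5/10) + 10^(74.3/10) + 10^(86.3/10) + 10^(65.1/10) + 10^(67.0/10) = 4.76e+08.
Combined level = 10 log₁₀(4.76e+08) = 86.8 dB.

86.8 dB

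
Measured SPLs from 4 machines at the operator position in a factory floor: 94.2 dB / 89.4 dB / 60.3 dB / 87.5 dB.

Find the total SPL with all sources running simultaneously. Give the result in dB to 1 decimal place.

Sum in the linear (power) domain: Σ 10^(Lᵢ/10) = 10^(94.2/10) + 10^(89.4/10) + 10^(60.3/10) + 10^(87.5/10) = 4.065e+09.
Back to dB: 10·log₁₀ Σ = 96.1 dB.

96.1 dB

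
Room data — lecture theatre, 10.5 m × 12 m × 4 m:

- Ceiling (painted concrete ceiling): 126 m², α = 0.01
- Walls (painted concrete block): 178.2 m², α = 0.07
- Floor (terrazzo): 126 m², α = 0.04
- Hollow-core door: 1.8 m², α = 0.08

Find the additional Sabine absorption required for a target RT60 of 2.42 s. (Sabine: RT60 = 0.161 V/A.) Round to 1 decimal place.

14.6 sabins

Equivalent absorption area: A₁ = 126·0.01 + 178.2·0.07 + 126·0.04 + 1.8·0.08 = 18.918 m².
V = 504 m³. Required absorption A₂ = 0.161 × 504 / 2.42 = 33.531 sabins.
Additional absorption ΔA = 33.531 − 18.918 = 14.6 sabins.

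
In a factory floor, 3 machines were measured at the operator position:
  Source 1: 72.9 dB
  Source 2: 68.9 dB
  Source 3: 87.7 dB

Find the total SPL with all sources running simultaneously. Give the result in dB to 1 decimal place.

87.9 dB

Sum in the linear (power) domain: Σ 10^(Lᵢ/10) = 10^(72.9/10) + 10^(68.9/10) + 10^(87.7/10) = 6.161e+08.
Back to dB: 10·log₁₀ Σ = 87.9 dB.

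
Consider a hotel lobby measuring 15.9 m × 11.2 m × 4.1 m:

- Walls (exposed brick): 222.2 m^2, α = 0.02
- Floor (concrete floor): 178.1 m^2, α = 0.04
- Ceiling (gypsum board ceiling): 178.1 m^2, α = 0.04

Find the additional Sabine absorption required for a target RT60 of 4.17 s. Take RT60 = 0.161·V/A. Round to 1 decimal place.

9.5 sabins

Total absorption A₁ = 222.2×0.02 + 178.1×0.04 + 178.1×0.04
  = 4.444 + 7.124 + 7.124 = 18.692 m^2 sabins.
V = 730.128 m³. Required absorption A₂ = 0.161 × 730.128 / 4.17 = 28.190 sabins.
ΔA = A₂ − A₁ = 28.190 − 18.692 = 9.5 sabins.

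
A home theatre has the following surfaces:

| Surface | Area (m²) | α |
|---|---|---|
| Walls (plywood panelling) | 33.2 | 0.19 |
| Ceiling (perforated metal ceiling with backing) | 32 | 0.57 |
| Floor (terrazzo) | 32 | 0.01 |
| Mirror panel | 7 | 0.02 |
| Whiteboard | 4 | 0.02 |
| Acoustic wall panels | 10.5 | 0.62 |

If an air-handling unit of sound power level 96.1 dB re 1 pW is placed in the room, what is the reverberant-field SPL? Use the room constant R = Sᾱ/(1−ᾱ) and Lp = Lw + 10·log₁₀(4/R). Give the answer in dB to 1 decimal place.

85.8 dB

A = 31.598 sabins; S = 118.7 m².
ᾱ = 31.598/118.7 = 0.2662; R = Sᾱ/(1−ᾱ) = 31.598/(1−0.2662) = 43.061 m².
Lp = Lw + 10 log₁₀(4/R) = 96.1 -10.32 = 85.8 dB.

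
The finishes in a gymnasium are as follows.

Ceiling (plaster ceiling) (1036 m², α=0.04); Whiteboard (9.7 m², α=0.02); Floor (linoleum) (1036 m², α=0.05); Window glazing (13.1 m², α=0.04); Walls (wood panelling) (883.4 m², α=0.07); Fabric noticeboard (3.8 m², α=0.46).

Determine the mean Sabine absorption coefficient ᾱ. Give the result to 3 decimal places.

0.053

Total surface area S = 2982.0 m².
Weighted sum Σ Sα = 157.544.
ᾱ = 157.544 / 2982.0 = 0.053.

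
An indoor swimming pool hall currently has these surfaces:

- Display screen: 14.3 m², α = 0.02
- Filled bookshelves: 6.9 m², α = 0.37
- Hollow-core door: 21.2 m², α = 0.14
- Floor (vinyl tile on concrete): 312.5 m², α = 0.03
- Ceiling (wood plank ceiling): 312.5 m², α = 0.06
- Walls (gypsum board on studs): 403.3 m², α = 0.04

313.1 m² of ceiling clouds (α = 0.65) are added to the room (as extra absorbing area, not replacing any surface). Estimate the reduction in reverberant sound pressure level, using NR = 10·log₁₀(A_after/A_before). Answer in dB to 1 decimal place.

Equivalent absorption area: A_before = 14.3·0.02 + 6.9·0.37 + 21.2·0.14 + 312.5·0.03 + 312.5·0.06 + 403.3·0.04 = 50.064 m².
Added absorption = 313.1 × 0.65 = 203.515 sabins.
New total A_after = 253.579 sabins.
NR = 10·log₁₀(253.579/50.064) = 7.0 dB.

7.0 dB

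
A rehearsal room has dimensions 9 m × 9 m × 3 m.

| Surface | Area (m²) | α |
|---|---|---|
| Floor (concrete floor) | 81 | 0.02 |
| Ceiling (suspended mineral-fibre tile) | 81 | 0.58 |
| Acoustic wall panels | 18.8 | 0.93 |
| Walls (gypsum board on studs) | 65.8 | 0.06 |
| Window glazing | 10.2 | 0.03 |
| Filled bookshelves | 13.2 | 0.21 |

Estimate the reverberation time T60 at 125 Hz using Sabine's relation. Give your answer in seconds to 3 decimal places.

0.535 s

A = Σ Sᵢαᵢ = 81*0.02 + 81*0.58 + 18.8*0.93 + 65.8*0.06 + 10.2*0.03 + 13.2*0.21 = 73.110 sabins.
Volume V = 9 × 9 × 3 = 243 m³.
RT60 = 0.161 · V / A = 0.161 × 243 / 73.110 = 0.535 s.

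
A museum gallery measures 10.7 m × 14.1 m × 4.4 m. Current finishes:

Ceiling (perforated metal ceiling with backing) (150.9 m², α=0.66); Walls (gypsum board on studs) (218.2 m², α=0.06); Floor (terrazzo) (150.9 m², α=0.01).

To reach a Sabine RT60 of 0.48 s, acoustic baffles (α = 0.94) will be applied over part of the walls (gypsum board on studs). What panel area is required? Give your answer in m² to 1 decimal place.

123.3

Total absorption A₁ = 150.9·0.66 + 218.2·0.06 + 150.9·0.01
  = 99.594 + 13.092 + 1.509 = 114.195 m² sabins.
Required A₂ = 0.161·663.828/0.48 = 222.659 sabins.
Absorption to add: 222.659 − 114.195 = 108.464 sabins.
Net gain per m²: Δα = 0.94 − 0.06 = 0.88.
Area = ΔA/Δα = 108.464/0.88 = 123.3 m².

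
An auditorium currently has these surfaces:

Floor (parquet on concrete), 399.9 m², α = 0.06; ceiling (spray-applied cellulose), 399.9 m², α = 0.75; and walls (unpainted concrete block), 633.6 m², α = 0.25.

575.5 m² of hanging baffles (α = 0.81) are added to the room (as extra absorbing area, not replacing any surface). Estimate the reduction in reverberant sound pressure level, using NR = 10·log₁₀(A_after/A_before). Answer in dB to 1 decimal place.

Equivalent absorption area: A_before = 399.9×0.06 + 399.9×0.75 + 633.6×0.25 = 482.319 m².
Treatment contributes 575.5·0.81 = 466.155 sabins.
New total A_after = 948.474 sabins.
Reduction = 10 log₁₀(A_after/A_before) = 10 log₁₀(1.9665) = 2.9 dB.

2.9 dB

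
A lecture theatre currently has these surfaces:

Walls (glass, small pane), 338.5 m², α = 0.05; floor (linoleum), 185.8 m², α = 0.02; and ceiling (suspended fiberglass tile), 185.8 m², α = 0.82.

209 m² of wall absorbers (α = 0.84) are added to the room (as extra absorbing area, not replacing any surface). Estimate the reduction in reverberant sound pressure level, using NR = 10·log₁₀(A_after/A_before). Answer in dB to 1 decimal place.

A_before = Σ Sᵢαᵢ = 338.5×0.05 + 185.8×0.02 + 185.8×0.82 = 172.997 sabins.
Treatment contributes 209·0.84 = 175.560 sabins.
A_after = 172.997 + 175.560 = 348.557 sabins.
Reduction = 10 log₁₀(A_after/A_before) = 10 log₁₀(2.0148) = 3.0 dB.

3.0 dB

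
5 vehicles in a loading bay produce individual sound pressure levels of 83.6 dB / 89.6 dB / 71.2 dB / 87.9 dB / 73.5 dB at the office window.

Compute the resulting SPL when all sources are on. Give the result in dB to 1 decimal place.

92.5 dB

Converting to relative power and adding: 10^(83.6/10) + 10^(89.6/10) + 10^(71.2/10) + 10^(87.9/10) + 10^(73.5/10) = 1.793e+09.
Back to dB: 10·log₁₀ Σ = 92.5 dB.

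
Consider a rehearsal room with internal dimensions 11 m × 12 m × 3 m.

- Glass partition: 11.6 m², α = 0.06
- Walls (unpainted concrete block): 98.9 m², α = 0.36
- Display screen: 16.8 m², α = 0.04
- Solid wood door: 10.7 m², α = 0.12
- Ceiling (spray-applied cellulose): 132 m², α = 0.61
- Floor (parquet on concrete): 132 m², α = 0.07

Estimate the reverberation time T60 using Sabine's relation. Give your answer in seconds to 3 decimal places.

A = Σ Sᵢαᵢ = 11.6*0.06 + 98.9*0.36 + 16.8*0.04 + 10.7*0.12 + 132*0.61 + 132*0.07 = 128.016 sabins.
Room volume: 396 m³.
Sabine: RT60 = 0.161 × 396 / 128.016 = 0.498 s.

0.498 s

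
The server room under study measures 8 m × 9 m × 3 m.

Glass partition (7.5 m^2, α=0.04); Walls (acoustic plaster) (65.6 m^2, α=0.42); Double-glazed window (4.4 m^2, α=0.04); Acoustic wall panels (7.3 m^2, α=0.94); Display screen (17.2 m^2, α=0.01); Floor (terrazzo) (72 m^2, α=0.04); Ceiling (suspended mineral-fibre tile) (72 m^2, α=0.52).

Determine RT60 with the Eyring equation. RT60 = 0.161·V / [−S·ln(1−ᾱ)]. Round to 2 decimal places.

0.39 seconds

Total surface area S = 7.5 + 65.6 + 4.4 + 7.3 + 17.2 + 72 + 72 = 246.0 m^2.
Σ(Sᵢαᵢ) = 7.5·0.04 + 65.6·0.42 + 4.4·0.04 + 7.3·0.94 + 17.2·0.01 + 72·0.04 + 72·0.52 = 75.382.
Mean coefficient ᾱ = A/S = 0.3064.
−S·ln(1−ᾱ) = −246.0 × ln(1 − 0.3064) = 90.002.
V = 8 × 9 × 3 = 216 m³.
T = 0.161·V/[−S·ln(1−ᾱ)] = 0.161·216/90.002 = 0.39 s.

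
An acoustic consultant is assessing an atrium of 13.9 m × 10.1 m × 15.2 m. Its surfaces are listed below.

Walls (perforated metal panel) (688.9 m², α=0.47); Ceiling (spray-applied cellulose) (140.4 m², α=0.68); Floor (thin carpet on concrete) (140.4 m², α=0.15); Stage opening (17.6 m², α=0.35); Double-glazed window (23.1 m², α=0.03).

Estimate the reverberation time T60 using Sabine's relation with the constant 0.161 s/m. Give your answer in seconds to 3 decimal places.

0.768 s

Summing Sᵢαᵢ: 323.783 + 95.472 + 21.060 + 6.160 + 0.693 → A = 447.168 sabins.
Volume V = 13.9 × 10.1 × 15.2 = 2133.928 m³.
T = 0.161 V/A = 0.161·2133.928/447.168 = 0.768 s.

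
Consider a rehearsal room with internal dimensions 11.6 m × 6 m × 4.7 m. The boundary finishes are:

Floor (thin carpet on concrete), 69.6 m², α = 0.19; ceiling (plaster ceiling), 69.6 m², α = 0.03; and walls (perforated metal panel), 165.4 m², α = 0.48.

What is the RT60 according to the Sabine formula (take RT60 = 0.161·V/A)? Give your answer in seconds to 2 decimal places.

A = Σ Sᵢαᵢ = 69.6×0.19 + 69.6×0.03 + 165.4×0.48 = 94.704 sabins.
Room volume: 327.12 m³.
Sabine: RT60 = 0.161 × 327.12 / 94.704 = 0.56 s.

0.56 seconds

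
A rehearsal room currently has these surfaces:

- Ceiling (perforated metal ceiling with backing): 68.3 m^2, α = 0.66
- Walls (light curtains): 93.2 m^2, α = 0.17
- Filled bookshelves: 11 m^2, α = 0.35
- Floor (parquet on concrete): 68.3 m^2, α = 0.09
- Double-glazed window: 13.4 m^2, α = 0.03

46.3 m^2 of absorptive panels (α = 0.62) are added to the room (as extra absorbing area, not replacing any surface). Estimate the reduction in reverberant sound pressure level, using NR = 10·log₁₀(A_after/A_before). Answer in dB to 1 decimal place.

Equivalent absorption area: A_before = 68.3·0.66 + 93.2·0.17 + 11·0.35 + 68.3·0.09 + 13.4·0.03 = 71.321 m^2.
Added absorption = 46.3 × 0.62 = 28.706 sabins.
New total A_after = 100.027 sabins.
NR = 10·log₁₀(100.027/71.321) = 1.5 dB.

1.5 dB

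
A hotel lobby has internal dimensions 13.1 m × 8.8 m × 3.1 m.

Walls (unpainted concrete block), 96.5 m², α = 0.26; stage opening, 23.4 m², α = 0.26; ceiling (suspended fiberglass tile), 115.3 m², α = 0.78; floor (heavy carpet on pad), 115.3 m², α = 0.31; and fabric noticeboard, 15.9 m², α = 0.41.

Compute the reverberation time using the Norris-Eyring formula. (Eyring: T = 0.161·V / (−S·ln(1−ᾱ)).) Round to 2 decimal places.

0.27 sec

S = Σ Sᵢ = 366.4 m².
Absorption A = 96.5·0.26 + 23.4·0.26 + 115.3·0.78 + 115.3·0.31 + 15.9·0.41 = 163.370 sabins.
ᾱ = 163.370 / 366.4 = 0.4459.
Eyring denominator: −S ln(1−ᾱ) = 216.326.
V = 13.1 × 8.8 × 3.1 = 357.368 m³.
T = 0.161·V/[−S·ln(1−ᾱ)] = 0.161·357.368/216.326 = 0.27 s.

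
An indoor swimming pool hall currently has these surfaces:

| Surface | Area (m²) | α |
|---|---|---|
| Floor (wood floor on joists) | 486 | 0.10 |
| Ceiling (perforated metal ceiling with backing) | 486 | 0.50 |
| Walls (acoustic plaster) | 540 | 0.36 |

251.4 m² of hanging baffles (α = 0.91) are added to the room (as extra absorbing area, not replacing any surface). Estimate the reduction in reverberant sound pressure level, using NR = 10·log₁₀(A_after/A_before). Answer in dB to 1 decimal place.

1.7 dB

A_before = Σ Sᵢαᵢ = 486·0.10 + 486·0.50 + 540·0.36 = 486.000 sabins.
Treatment contributes 251.4·0.91 = 228.774 sabins.
New total A_after = 714.774 sabins.
NR = 10·log₁₀(714.774/486.000) = 1.7 dB.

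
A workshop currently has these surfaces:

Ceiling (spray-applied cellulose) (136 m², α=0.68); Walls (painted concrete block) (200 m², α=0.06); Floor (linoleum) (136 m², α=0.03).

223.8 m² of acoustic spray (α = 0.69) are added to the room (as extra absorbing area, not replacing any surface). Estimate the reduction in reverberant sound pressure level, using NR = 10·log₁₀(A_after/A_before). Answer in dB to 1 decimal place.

3.8 dB

Summing Sᵢαᵢ: 92.480 + 12.000 + 4.080 → A_before = 108.560 sabins.
Added absorption = 223.8 × 0.69 = 154.422 sabins.
A_after = 108.560 + 154.422 = 262.982 sabins.
Reduction = 10 log₁₀(A_after/A_before) = 10 log₁₀(2.4225) = 3.8 dB.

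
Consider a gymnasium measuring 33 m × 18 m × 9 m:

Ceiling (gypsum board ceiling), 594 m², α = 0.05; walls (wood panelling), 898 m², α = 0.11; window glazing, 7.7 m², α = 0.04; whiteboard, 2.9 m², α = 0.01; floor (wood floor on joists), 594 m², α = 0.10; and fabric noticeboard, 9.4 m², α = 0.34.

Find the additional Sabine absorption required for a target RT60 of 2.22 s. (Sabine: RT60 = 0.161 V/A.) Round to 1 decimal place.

Equivalent absorption area: A₁ = 594×0.05 + 898×0.11 + 7.7×0.04 + 2.9×0.01 + 594×0.10 + 9.4×0.34 = 191.413 m².
V = 5346 m³. Required absorption A₂ = 0.161 × 5346 / 2.22 = 387.705 sabins.
Additional absorption ΔA = 387.705 − 191.413 = 196.3 sabins.

196.3 sabins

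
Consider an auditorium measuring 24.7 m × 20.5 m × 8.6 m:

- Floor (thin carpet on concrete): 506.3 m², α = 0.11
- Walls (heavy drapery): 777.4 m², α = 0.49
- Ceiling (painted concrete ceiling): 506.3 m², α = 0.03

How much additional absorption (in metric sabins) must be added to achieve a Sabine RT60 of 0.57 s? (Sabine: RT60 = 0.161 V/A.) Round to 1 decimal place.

778.2 sabins

Total absorption A₁ = 506.3×0.11 + 777.4×0.49 + 506.3×0.03
  = 55.693 + 380.926 + 15.189 = 451.808 m² sabins.
Target A₂ = 0.161·4354.61/0.57 = 1229.986 sabins (V = 4354.61 m³).
Additional absorption ΔA = 1229.986 − 451.808 = 778.2 sabins.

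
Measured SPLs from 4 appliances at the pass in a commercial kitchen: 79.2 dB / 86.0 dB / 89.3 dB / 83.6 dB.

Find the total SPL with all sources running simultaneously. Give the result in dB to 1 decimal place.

91.9 dB

Sum in the linear (power) domain: Σ 10^(Lᵢ/10) = 10^(79.2/10) + 10^(86.0/10) + 10^(89.3/10) + 10^(83.6/10) = 1.562e+09.
L_total = 10·log₁₀(1.562e+09) = 91.9 dB.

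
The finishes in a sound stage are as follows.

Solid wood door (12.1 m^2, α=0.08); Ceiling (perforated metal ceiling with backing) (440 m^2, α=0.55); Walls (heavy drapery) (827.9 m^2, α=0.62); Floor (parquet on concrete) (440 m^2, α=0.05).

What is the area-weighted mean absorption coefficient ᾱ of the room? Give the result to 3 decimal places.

0.452

S = Σ Sᵢ = 12.1 + 440 + 827.9 + 440 = 1720.0 m^2.
Σ(Sᵢαᵢ) = 12.1×0.08 + 440×0.55 + 827.9×0.62 + 440×0.05 = 778.266.
ᾱ = 778.266 / 1720.0 = 0.452.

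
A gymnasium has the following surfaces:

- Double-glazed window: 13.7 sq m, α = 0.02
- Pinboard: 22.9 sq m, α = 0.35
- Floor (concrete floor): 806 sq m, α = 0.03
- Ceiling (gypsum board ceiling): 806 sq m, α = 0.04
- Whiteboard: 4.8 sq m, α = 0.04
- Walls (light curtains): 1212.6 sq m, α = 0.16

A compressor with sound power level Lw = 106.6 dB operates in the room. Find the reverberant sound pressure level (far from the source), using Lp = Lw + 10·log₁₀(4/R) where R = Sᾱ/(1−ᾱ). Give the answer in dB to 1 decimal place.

A = 258.917 sabins; S = 2866.0 sq m.
ᾱ = 0.0903, so room constant R = A/(1−ᾱ) = 284.618 sq m.
Lp = Lw + 10 log₁₀(4/R) = 106.6 -18.52 = 88.1 dB.

88.1 dB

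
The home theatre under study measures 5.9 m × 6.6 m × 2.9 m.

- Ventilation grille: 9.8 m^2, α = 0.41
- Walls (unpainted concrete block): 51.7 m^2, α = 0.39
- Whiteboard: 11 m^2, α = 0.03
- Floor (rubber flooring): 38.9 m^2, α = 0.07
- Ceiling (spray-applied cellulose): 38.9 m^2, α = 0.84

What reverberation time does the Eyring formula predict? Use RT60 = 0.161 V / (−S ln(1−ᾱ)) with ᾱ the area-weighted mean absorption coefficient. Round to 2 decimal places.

0.24 s

S = Σ Sᵢ = 150.3 m^2.
Σ(Sᵢαᵢ) = 9.8×0.41 + 51.7×0.39 + 11×0.03 + 38.9×0.07 + 38.9×0.84 = 59.910.
ᾱ = 59.910 / 150.3 = 0.3986.
−S·ln(1−ᾱ) = −150.3 × ln(1 − 0.3986) = 76.427.
V = 5.9 × 6.6 × 2.9 = 112.926 m³.
RT60 = 0.161 × 112.926 / 76.427 = 0.24 s.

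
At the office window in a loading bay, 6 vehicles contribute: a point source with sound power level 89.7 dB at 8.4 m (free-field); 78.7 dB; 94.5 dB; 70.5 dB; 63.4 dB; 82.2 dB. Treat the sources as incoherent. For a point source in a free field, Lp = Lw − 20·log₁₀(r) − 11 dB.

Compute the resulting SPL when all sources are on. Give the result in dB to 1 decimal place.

Source at 8.4 m: Lp = 89.7 − 20·log₁₀(8.4) − 11 = 60.2 dB.
Converting to relative power and adding: 10^(60.2/10) + 10^(78.7/10) + 10^(94.5/10) + 10^(70.5/10) + 10^(63.4/10) + 10^(82.2/10) = 3.073e+09.
Back to dB: 10·log₁₀ Σ = 94.9 dB.

94.9 dB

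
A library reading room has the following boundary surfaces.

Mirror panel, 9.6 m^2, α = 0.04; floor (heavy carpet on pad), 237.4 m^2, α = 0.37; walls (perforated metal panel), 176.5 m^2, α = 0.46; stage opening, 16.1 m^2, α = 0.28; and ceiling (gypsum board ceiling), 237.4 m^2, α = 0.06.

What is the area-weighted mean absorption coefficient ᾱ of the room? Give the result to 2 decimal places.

0.28

Total surface area S = 677.0 m^2.
Weighted sum Σ Sα = 188.164.
ᾱ = A/S = 0.28.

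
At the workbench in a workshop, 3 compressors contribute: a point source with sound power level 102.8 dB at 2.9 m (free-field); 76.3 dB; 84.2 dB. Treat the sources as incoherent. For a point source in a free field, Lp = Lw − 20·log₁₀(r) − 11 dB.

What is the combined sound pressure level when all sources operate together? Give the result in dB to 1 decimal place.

Source at 2.9 m: Lp = 102.8 − 20·log₁₀(2.9) − 11 = 82.6 dB.
Σ 10^(Lᵢ/10) = 4.877e+08.
Combined level = 10 log₁₀(4.877e+08) = 86.9 dB.

86.9 dB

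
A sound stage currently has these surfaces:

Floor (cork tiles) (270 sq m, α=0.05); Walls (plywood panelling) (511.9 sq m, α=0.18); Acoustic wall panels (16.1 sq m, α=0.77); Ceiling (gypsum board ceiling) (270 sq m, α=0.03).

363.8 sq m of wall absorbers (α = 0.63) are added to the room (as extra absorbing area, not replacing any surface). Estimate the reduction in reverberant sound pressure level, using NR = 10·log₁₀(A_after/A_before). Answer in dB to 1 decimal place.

Summing Sᵢαᵢ: 13.500 + 92.142 + 12.397 + 8.100 → A_before = 126.139 sabins.
Treatment contributes 363.8·0.63 = 229.194 sabins.
New total A_after = 355.333 sabins.
Reduction = 10 log₁₀(A_after/A_before) = 10 log₁₀(2.8170) = 4.5 dB.

4.5 dB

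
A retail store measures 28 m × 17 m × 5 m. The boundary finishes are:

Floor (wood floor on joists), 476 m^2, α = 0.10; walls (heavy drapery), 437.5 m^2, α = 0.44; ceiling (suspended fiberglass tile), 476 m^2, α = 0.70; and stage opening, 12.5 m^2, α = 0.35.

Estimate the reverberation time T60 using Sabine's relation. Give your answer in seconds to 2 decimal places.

0.66 s

Equivalent absorption area: A = 476·0.10 + 437.5·0.44 + 476·0.70 + 12.5·0.35 = 577.675 m^2.
Volume V = 28 × 17 × 5 = 2380 m³.
Sabine: RT60 = 0.161 × 2380 / 577.675 = 0.66 s.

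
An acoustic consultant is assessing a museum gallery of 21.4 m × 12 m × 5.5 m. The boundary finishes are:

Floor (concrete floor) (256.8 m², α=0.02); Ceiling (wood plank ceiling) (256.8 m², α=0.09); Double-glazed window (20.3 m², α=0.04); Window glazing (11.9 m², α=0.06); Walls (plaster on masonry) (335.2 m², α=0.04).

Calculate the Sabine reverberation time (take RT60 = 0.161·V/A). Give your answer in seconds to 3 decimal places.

5.266 s

Summing Sᵢαᵢ: 5.136 + 23.112 + 0.812 + 0.714 + 13.408 → A = 43.182 sabins.
Volume V = 21.4 × 12 × 5.5 = 1412.4 m³.
RT60 = 0.161 · V / A = 0.161 × 1412.4 / 43.182 = 5.266 s.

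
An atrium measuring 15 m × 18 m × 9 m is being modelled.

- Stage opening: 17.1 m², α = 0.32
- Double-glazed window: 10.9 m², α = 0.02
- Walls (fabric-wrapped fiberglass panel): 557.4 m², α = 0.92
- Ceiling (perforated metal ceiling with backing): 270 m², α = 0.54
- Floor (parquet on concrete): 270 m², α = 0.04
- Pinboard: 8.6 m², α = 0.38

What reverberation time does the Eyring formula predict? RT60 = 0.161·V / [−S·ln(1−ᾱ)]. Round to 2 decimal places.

0.38 sec

S = Σ Sᵢ = 1134.0 m².
Σ(Sᵢαᵢ) = 17.1×0.32 + 10.9×0.02 + 557.4×0.92 + 270×0.54 + 270×0.04 + 8.6×0.38 = 678.366.
Mean coefficient ᾱ = A/S = 0.5982.
Eyring denominator: −S ln(1−ᾱ) = 1033.982.
V = 15 × 18 × 9 = 2430 m³.
T = 0.161·V/[−S·ln(1−ᾱ)] = 0.161·2430/1033.982 = 0.38 s.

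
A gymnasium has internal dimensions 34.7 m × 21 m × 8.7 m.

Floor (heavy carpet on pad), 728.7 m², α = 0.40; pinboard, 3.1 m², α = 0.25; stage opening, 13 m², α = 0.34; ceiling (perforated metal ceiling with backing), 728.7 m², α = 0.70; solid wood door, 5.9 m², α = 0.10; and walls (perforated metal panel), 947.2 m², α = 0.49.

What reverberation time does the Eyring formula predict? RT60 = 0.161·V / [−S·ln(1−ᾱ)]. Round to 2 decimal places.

0.57 s

S = Σ Sᵢ = 2426.6 m².
Absorption A = 728.7×0.40 + 3.1×0.25 + 13×0.34 + 728.7×0.70 + 5.9×0.10 + 947.2×0.49 = 1271.483 sabins.
Mean coefficient ᾱ = A/S = 0.5240.
−S·ln(1−ᾱ) = −2426.6 × ln(1 − 0.5240) = 1801.356.
V = 34.7 × 21 × 8.7 = 6339.69 m³.
T = 0.161·V/[−S·ln(1−ᾱ)] = 0.161·6339.69/1801.356 = 0.57 s.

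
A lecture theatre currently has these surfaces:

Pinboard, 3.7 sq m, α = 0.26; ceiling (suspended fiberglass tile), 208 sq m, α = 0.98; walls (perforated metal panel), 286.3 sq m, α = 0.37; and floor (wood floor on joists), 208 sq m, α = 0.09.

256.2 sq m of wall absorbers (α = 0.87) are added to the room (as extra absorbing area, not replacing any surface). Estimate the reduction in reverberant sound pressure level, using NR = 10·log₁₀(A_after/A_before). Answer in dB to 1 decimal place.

2.2 dB

Equivalent absorption area: A_before = 3.7·0.26 + 208·0.98 + 286.3·0.37 + 208·0.09 = 329.453 sq m.
Added absorption = 256.2 × 0.87 = 222.894 sabins.
A_after = 329.453 + 222.894 = 552.347 sabins.
NR = 10·log₁₀(552.347/329.453) = 2.2 dB.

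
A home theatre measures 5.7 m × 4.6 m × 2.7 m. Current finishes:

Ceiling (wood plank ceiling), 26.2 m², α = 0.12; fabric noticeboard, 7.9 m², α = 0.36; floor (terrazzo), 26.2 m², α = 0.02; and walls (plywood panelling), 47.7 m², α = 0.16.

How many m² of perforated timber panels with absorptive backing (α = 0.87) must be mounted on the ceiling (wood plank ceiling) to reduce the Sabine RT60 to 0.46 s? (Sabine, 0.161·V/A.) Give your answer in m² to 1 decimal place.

Total absorption A₁ = 26.2*0.12 + 7.9*0.36 + 26.2*0.02 + 47.7*0.16
  = 3.144 + 2.844 + 0.524 + 7.632 = 14.144 m² sabins.
Required A₂ = 0.161·70.794/0.46 = 24.778 sabins.
ΔA needed = 24.778 − 14.144 = 10.634 sabins.
Each m² of panel replacing the ceiling (wood plank ceiling) adds (0.87 − 0.12) = 0.75 sabins.
Area = ΔA/Δα = 10.634/0.75 = 14.2 m².

14.2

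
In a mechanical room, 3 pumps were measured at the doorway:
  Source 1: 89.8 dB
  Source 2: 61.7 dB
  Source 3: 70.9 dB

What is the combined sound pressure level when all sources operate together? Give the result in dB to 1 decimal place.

89.9 dB

Σ 10^(Lᵢ/10) = 9.688e+08.
L_total = 10·log₁₀(9.688e+08) = 89.9 dB.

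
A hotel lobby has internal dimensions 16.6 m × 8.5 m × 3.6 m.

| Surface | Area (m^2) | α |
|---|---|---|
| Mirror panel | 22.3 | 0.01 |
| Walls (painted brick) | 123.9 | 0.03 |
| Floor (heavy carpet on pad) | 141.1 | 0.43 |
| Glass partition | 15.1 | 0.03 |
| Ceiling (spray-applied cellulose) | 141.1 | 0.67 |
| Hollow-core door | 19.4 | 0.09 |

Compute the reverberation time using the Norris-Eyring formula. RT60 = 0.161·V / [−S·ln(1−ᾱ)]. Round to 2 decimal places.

Total surface area S = 22.3 + 123.9 + 141.1 + 15.1 + 141.1 + 19.4 = 462.9 m^2.
Absorption A = 22.3·0.01 + 123.9·0.03 + 141.1·0.43 + 15.1·0.03 + 141.1·0.67 + 19.4·0.09 = 161.349 sabins.
Mean coefficient ᾱ = A/S = 0.3486.
Eyring denominator: −S ln(1−ᾱ) = 198.413.
V = 16.6 × 8.5 × 3.6 = 507.96 m³.
RT60 = 0.161 × 507.96 / 198.413 = 0.41 s.

0.41 s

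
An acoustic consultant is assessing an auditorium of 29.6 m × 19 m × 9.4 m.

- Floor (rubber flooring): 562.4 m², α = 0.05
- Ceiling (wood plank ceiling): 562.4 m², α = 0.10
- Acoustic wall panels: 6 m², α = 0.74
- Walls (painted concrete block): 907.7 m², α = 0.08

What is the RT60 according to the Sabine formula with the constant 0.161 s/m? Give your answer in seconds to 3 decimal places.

Total absorption A = 562.4·0.05 + 562.4·0.10 + 6·0.74 + 907.7·0.08
  = 28.120 + 56.240 + 4.440 + 72.616 = 161.416 m² sabins.
Volume V = 29.6 × 19 × 9.4 = 5286.56 m³.
RT60 = 0.161 · V / A = 0.161 × 5286.56 / 161.416 = 5.273 s.

5.273 s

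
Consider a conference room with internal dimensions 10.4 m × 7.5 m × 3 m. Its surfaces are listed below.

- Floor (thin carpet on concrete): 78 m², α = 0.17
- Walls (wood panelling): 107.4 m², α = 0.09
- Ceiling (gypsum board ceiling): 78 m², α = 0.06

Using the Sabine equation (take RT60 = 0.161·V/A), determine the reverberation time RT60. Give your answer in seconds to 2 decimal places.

1.36 s

Summing Sᵢαᵢ: 13.260 + 9.666 + 4.680 → A = 27.606 sabins.
V = 10.4·7.5·3 = 234 m³.
Sabine: RT60 = 0.161 × 234 / 27.606 = 1.36 s.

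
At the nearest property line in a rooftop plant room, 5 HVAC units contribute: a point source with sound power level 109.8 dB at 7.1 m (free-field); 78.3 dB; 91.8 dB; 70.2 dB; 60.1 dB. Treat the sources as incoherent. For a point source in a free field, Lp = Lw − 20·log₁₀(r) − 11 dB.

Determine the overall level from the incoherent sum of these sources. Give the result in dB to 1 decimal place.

Source at 7.1 m: Lp = 109.8 − 20·log₁₀(7.1) − 11 = 81.8 dB.
Converting to relative power and adding: 10^(81.8/10) + 10^(78.3/10) + 10^(91.8/10) + 10^(70.2/10) + 10^(60.1/10) = 1.744e+09.
Back to dB: 10·log₁₀ Σ = 92.4 dB.

92.4 dB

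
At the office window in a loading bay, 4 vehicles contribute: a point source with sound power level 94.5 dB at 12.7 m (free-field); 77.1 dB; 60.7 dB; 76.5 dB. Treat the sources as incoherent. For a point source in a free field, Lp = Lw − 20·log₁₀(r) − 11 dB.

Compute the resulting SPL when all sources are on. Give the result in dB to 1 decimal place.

Source at 12.7 m: Lp = 94.5 − 20·log₁₀(12.7) − 11 = 61.4 dB.
Converting to relative power and adding: 10^(61.4/10) + 10^(77.1/10) + 10^(60.7/10) + 10^(76.5/10) = 9.851e+07.
L_total = 10·log₁₀(9.851e+07) = 79.9 dB.

79.9 dB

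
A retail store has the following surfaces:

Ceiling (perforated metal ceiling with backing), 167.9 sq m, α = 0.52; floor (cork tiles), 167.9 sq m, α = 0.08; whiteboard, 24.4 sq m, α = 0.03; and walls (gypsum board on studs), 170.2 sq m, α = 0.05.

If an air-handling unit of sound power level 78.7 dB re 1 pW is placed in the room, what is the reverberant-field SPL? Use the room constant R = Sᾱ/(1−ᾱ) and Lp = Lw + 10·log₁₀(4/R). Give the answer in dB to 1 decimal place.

63.3 dB

Σ(Sᵢαᵢ) = 167.9·0.52 + 167.9·0.08 + 24.4·0.03 + 170.2·0.05 = 109.982; total area S = 530.4 sq m.
ᾱ = 0.2074, so room constant R = A/(1−ᾱ) = 138.761 sq m.
Lp = Lw + 10 log₁₀(4/R) = 78.7 -15.40 = 63.3 dB.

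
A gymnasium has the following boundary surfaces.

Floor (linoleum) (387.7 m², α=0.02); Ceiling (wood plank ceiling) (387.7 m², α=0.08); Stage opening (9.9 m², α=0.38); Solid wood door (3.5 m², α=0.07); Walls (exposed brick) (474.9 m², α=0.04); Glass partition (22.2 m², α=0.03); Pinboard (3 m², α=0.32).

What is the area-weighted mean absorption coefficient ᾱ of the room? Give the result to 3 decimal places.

0.049

S = Σ Sᵢ = 387.7 + 387.7 + 9.9 + 3.5 + 474.9 + 22.2 + 3 = 1288.9 m².
Weighted sum Σ Sα = 63.399.
ᾱ = A/S = 0.049.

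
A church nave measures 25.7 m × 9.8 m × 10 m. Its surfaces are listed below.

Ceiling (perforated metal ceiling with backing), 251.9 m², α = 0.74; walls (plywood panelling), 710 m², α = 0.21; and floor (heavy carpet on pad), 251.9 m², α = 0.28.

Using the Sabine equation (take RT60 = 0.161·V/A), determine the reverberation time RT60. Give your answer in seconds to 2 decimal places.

1.00 s

Summing Sᵢαᵢ: 186.406 + 149.100 + 70.532 → A = 406.038 sabins.
V = 25.7·9.8·10 = 2518.6 m³.
T = 0.161 V/A = 0.161·2518.6/406.038 = 1.00 s.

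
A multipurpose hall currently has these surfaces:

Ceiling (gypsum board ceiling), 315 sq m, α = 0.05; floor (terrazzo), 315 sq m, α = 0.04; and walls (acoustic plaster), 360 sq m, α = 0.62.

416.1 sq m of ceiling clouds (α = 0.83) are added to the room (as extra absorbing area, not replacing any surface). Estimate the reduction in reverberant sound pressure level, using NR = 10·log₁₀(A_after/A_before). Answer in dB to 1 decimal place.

Summing Sᵢαᵢ: 15.750 + 12.600 + 223.200 → A_before = 251.550 sabins.
Added absorption = 416.1 × 0.83 = 345.363 sabins.
New total A_after = 596.913 sabins.
Reduction = 10 log₁₀(A_after/A_before) = 10 log₁₀(2.3729) = 3.8 dB.

3.8 dB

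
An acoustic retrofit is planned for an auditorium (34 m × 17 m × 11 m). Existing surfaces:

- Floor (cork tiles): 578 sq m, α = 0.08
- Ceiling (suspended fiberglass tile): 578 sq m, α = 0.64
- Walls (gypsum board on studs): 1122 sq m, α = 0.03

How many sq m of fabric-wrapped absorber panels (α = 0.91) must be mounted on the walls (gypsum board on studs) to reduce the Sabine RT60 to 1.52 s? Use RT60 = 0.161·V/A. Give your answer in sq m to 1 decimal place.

Summing Sᵢαᵢ: 46.240 + 369.920 + 33.660 → A₁ = 449.820 sabins.
Required A₂ = 0.161·6358/1.52 = 673.446 sabins.
ΔA needed = 673.446 − 449.820 = 223.626 sabins.
Each sq m of panel replacing the walls (gypsum board on studs) adds (0.91 − 0.03) = 0.88 sabins.
Area = ΔA/Δα = 223.626/0.88 = 254.1 sq m.

254.1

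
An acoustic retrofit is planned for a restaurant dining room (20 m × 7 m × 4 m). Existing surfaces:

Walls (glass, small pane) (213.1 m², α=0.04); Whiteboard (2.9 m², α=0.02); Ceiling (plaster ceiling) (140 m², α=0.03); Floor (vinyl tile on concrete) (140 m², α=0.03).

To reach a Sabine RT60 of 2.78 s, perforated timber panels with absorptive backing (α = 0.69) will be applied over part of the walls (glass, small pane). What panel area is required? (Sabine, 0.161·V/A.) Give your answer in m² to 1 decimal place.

23.8

Equivalent absorption area: A₁ = 213.1·0.04 + 2.9·0.02 + 140·0.03 + 140·0.03 = 16.982 m².
V = 560 m³. Target absorption A₂ = 0.161 × 560 / 2.78 = 32.432 sabins.
ΔA needed = 32.432 − 16.982 = 15.450 sabins.
Each m² of panel replacing the walls (glass, small pane) adds (0.69 − 0.04) = 0.65 sabins.
Area = ΔA/Δα = 15.450/0.65 = 23.8 m².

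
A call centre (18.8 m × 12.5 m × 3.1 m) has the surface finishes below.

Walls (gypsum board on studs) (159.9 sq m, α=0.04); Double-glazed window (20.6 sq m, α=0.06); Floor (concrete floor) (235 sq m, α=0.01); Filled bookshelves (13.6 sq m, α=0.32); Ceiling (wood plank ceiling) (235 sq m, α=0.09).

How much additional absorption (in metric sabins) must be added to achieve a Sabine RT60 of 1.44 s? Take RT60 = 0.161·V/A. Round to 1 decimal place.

Total absorption A₁ = 159.9·0.04 + 20.6·0.06 + 235·0.01 + 13.6·0.32 + 235·0.09
  = 6.396 + 1.236 + 2.350 + 4.352 + 21.150 = 35.484 sq m sabins.
For T = 1.44 s, need A₂ = 0.161·V/T = 0.161·728.5/1.44 = 81.450 sabins.
Shortfall: 81.450 − 35.484 = 46.0 sabins.

46.0 sabins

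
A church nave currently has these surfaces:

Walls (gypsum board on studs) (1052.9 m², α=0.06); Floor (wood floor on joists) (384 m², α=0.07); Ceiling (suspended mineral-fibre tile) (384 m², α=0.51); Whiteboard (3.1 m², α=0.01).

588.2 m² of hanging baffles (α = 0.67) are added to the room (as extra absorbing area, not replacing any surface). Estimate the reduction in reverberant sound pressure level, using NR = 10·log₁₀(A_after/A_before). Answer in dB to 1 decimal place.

Equivalent absorption area: A_before = 1052.9·0.06 + 384·0.07 + 384·0.51 + 3.1·0.01 = 285.925 m².
Treatment contributes 588.2·0.67 = 394.094 sabins.
New total A_after = 680.019 sabins.
NR = 10·log₁₀(680.019/285.925) = 3.8 dB.

3.8 dB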